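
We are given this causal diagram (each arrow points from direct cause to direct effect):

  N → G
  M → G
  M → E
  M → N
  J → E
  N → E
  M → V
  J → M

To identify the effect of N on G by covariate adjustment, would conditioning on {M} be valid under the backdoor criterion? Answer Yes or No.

Yes

Backdoor paths from N to G (paths whose first edge points into N):
  P1: N <- M -> G
Condition 1 (no descendant of N in the set): holds — descendants of N are {E, G}; none are in {M}.
Condition 2 (every backdoor path blocked by {M}):
  P1: blocked at fork node M ∈ conditioning set.
{M} satisfies the backdoor criterion.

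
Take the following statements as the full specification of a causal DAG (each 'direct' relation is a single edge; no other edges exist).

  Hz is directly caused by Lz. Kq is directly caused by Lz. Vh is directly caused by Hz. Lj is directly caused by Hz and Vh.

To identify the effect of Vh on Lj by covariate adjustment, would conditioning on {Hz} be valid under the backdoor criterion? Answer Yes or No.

Backdoor paths from Vh to Lj (paths whose first edge points into Vh):
  P1: Vh <- Hz -> Lj
Condition 1 (no descendant of Vh in the set): holds — descendants of Vh are {Lj}; none are in {Hz}.
Condition 2 (every backdoor path blocked by {Hz}):
  P1: blocked at fork node Hz ∈ conditioning set.
{Hz} satisfies the backdoor criterion.

Yes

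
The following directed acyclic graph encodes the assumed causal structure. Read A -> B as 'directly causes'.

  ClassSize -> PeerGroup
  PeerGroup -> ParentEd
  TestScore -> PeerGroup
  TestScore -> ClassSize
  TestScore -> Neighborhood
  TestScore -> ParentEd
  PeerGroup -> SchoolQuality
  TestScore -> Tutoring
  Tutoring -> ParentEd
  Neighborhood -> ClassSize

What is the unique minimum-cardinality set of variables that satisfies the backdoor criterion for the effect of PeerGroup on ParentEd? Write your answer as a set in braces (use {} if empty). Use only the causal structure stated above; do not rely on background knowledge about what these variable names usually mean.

Variables eligible for adjustment (non-descendants of PeerGroup, excluding PeerGroup and ParentEd): {ClassSize, Neighborhood, TestScore, Tutoring}.
Backdoor paths from PeerGroup to ParentEd:
  P1: PeerGroup <- TestScore -> Tutoring -> ParentEd
  P2: PeerGroup <- TestScore -> ParentEd
  P3: PeerGroup <- ClassSize <- TestScore -> Tutoring -> ParentEd
  P4: PeerGroup <- ClassSize <- TestScore -> ParentEd
  P5: PeerGroup <- ClassSize <- Neighborhood <- TestScore -> Tutoring -> ParentEd
  P6: PeerGroup <- ClassSize <- Neighborhood <- TestScore -> ParentEd
The empty set is not sufficient: P1 (PeerGroup <- TestScore -> Tutoring -> ParentEd) has no collider blocking it and no conditioned non-collider, so it is open.
Try {TestScore}:
  P1: blocked at fork node TestScore ∈ conditioning set.
  P2: blocked at fork node TestScore ∈ conditioning set.
  P3: blocked at fork node TestScore ∈ conditioning set.
  P4: blocked at fork node TestScore ∈ conditioning set.
  P5: blocked at fork node TestScore ∈ conditioning set.
  P6: blocked at fork node TestScore ∈ conditioning set.
{TestScore} contains no descendant of PeerGroup and blocks every backdoor path.
No other singleton works — e.g. {Neighborhood} leaves P1 open — so {TestScore} is the unique smallest valid adjustment set.

{TestScore}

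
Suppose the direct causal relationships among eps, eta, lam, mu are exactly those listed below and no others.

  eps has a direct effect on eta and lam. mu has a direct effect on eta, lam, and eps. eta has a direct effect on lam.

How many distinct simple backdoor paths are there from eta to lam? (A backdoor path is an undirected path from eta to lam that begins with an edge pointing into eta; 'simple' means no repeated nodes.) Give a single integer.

4

A backdoor path from eta to lam is any simple undirected path whose first edge points into eta (i.e. leaves eta via a parent).
Parents of eta: {eps, mu}.
Enumerating:
  P1: eta <- mu -> eps -> lam
  P2: eta <- mu -> lam
  P3: eta <- eps <- mu -> lam
  P4: eta <- eps -> lam
That exhausts the simple backdoor paths. Count: 4.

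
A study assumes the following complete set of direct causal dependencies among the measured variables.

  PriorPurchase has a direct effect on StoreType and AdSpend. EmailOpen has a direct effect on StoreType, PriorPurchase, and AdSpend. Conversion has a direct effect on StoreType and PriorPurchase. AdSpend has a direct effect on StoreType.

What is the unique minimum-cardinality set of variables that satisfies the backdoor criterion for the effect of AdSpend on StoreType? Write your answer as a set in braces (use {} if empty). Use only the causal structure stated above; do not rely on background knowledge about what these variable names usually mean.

Variables eligible for adjustment (non-descendants of AdSpend, excluding AdSpend and StoreType): {Conversion, EmailOpen, PriorPurchase}.
Backdoor paths from AdSpend to StoreType:
  P1: AdSpend <- EmailOpen -> PriorPurchase <- Conversion -> StoreType
  P2: AdSpend <- EmailOpen -> PriorPurchase -> StoreType
  P3: AdSpend <- EmailOpen -> StoreType
  P4: AdSpend <- PriorPurchase <- EmailOpen -> StoreType
  P5: AdSpend <- PriorPurchase <- Conversion -> StoreType
  P6: AdSpend <- PriorPurchase -> StoreType
The empty set is not sufficient: P2 (AdSpend <- EmailOpen -> PriorPurchase -> StoreType) has no collider blocking it and no conditioned non-collider, so it is open.
Try {EmailOpen, PriorPurchase}:
  P1: blocked at fork node EmailOpen ∈ conditioning set.
  P2: blocked at fork node EmailOpen ∈ conditioning set.
  P3: blocked at fork node EmailOpen ∈ conditioning set.
  P4: blocked at chain node PriorPurchase ∈ conditioning set.
  P5: blocked at chain node PriorPurchase ∈ conditioning set.
  P6: blocked at fork node PriorPurchase ∈ conditioning set.
{EmailOpen, PriorPurchase} contains no descendant of AdSpend and blocks every backdoor path.
Every element of {EmailOpen, PriorPurchase} is needed (dropping EmailOpen leaves P1 open; dropping PriorPurchase leaves P5 open), so no proper subset is valid.
Among all size-2 subsets of the eligible variables, only {EmailOpen, PriorPurchase} blocks every backdoor path, so it is the unique smallest valid adjustment set.

{EmailOpen, PriorPurchase}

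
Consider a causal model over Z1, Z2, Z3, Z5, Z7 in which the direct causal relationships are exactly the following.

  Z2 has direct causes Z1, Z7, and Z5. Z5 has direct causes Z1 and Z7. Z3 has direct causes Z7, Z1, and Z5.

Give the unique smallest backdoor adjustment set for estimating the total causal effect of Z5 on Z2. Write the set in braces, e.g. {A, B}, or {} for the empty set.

{Z1, Z7}

Variables eligible for adjustment (non-descendants of Z5, excluding Z5 and Z2): {Z1, Z7}.
Backdoor paths from Z5 to Z2:
  P1: Z5 <- Z1 -> Z2
  P2: Z5 <- Z1 -> Z3 <- Z7 -> Z2
  P3: Z5 <- Z7 -> Z2
  P4: Z5 <- Z7 -> Z3 <- Z1 -> Z2
The empty set is not sufficient: P1 (Z5 <- Z1 -> Z2) has no collider blocking it and no conditioned non-collider, so it is open.
Try {Z1, Z7}:
  P1: blocked at fork node Z1 ∈ conditioning set.
  P2: blocked at fork node Z1 ∈ conditioning set.
  P3: blocked at fork node Z7 ∈ conditioning set.
  P4: blocked at fork node Z7 ∈ conditioning set.
{Z1, Z7} contains no descendant of Z5 and blocks every backdoor path.
Every element of {Z1, Z7} is needed (dropping Z1 leaves P1 open; dropping Z7 leaves P3 open), so no proper subset is valid.
Among all size-2 subsets of the eligible variables, only {Z1, Z7} blocks every backdoor path, so it is the unique smallest valid adjustment set.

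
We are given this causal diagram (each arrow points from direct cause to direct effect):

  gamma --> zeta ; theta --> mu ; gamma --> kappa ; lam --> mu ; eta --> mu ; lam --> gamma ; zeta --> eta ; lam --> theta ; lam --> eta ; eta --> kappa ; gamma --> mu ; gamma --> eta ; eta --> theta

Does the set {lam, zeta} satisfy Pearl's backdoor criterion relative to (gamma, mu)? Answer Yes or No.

Backdoor paths from gamma to mu (paths whose first edge points into gamma):
  P1: gamma <- lam -> eta -> theta -> mu
  P2: gamma <- lam -> eta -> mu
  P3: gamma <- lam -> theta <- eta -> mu
  P4: gamma <- lam -> theta -> mu
  P5: gamma <- lam -> mu
Condition 1 (no descendant of gamma in the set): FAILS — zeta is a descendant of gamma.
Condition 2 (every backdoor path blocked by {lam, zeta}):
  P1: blocked at fork node lam ∈ conditioning set.
  P2: blocked at fork node lam ∈ conditioning set.
  P3: blocked at fork node lam ∈ conditioning set.
  P4: blocked at fork node lam ∈ conditioning set.
  P5: blocked at fork node lam ∈ conditioning set.
{lam, zeta} does not satisfy the backdoor criterion.

No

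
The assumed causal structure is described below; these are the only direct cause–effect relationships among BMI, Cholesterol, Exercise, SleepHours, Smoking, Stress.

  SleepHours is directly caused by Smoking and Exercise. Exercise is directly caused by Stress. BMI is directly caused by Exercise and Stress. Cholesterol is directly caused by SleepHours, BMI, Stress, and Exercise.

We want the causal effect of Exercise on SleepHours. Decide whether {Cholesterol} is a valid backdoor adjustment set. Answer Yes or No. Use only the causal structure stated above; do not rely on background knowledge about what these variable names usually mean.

No

Backdoor paths from Exercise to SleepHours (paths whose first edge points into Exercise):
  P1: Exercise <- Stress -> BMI -> Cholesterol <- SleepHours
  P2: Exercise <- Stress -> Cholesterol <- SleepHours
Condition 1 (no descendant of Exercise in the set): FAILS — Cholesterol is a descendant of Exercise.
Condition 2 (every backdoor path blocked by {Cholesterol}):
  P1: open — collider(s) Cholesterol are conditioned on (or have a conditioned descendant) and no non-collider on the path is in the set.
  P2: open — collider(s) Cholesterol are conditioned on (or have a conditioned descendant) and no non-collider on the path is in the set.
{Cholesterol} does not satisfy the backdoor criterion.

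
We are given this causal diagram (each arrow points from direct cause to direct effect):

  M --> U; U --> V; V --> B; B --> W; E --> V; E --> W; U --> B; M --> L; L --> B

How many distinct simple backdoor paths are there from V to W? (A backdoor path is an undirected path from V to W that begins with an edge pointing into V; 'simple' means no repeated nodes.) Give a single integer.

A backdoor path from V to W is any simple undirected path whose first edge points into V (i.e. leaves V via a parent).
Parents of V: {E, U}.
Enumerating:
  P1: V <- U <- M -> L -> B -> W
  P2: V <- U -> B -> W
  P3: V <- E -> W
That exhausts the simple backdoor paths. Count: 3.

3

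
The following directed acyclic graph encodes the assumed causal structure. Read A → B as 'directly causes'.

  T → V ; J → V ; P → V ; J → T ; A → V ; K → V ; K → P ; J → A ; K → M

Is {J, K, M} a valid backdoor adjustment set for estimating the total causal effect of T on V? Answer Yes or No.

Yes

Backdoor paths from T to V (paths whose first edge points into T):
  P1: T <- J -> A -> V
  P2: T <- J -> V
Condition 1 (no descendant of T in the set): holds — descendants of T are {V}; none are in {J, K, M}.
Condition 2 (every backdoor path blocked by {J, K, M}):
  P1: blocked at fork node J ∈ conditioning set.
  P2: blocked at fork node J ∈ conditioning set.
{J, K, M} satisfies the backdoor criterion.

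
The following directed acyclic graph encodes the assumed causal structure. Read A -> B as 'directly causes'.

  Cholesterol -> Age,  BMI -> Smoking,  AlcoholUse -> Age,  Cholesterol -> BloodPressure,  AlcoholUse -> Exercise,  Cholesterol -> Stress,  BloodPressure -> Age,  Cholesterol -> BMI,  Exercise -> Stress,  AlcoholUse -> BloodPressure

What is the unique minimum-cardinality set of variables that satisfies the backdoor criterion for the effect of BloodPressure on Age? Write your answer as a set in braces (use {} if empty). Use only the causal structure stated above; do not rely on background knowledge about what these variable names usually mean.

{AlcoholUse, Cholesterol}

Variables eligible for adjustment (non-descendants of BloodPressure, excluding BloodPressure and Age): {AlcoholUse, BMI, Cholesterol, Exercise, Smoking, Stress}.
Backdoor paths from BloodPressure to Age:
  P1: BloodPressure <- AlcoholUse -> Exercise -> Stress <- Cholesterol -> Age
  P2: BloodPressure <- AlcoholUse -> Age
  P3: BloodPressure <- Cholesterol -> Stress <- Exercise <- AlcoholUse -> Age
  P4: BloodPressure <- Cholesterol -> Age
The empty set is not sufficient: P2 (BloodPressure <- AlcoholUse -> Age) has no collider blocking it and no conditioned non-collider, so it is open.
Try {AlcoholUse, Cholesterol}:
  P1: blocked at fork node AlcoholUse ∈ conditioning set.
  P2: blocked at fork node AlcoholUse ∈ conditioning set.
  P3: blocked at fork node Cholesterol ∈ conditioning set.
  P4: blocked at fork node Cholesterol ∈ conditioning set.
{AlcoholUse, Cholesterol} contains no descendant of BloodPressure and blocks every backdoor path.
Every element of {AlcoholUse, Cholesterol} is needed (dropping AlcoholUse leaves P2 open; dropping Cholesterol leaves P4 open), so no proper subset is valid.
Among all size-2 subsets of the eligible variables, only {AlcoholUse, Cholesterol} blocks every backdoor path, so it is the unique smallest valid adjustment set.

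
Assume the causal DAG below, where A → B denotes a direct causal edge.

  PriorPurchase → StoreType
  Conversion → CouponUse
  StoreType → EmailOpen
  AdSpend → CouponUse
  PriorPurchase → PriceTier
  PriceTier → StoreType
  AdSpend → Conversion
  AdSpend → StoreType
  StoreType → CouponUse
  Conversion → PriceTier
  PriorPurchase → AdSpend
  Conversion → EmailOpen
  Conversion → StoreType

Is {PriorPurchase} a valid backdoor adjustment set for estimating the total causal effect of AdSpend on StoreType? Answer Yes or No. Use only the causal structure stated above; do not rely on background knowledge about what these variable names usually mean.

Backdoor paths from AdSpend to StoreType (paths whose first edge points into AdSpend):
  P1: AdSpend <- PriorPurchase -> PriceTier <- Conversion -> StoreType
  P2: AdSpend <- PriorPurchase -> PriceTier <- Conversion -> CouponUse <- StoreType
  P3: AdSpend <- PriorPurchase -> PriceTier <- Conversion -> EmailOpen <- StoreType
  P4: AdSpend <- PriorPurchase -> PriceTier -> StoreType
  P5: AdSpend <- PriorPurchase -> StoreType
Condition 1 (no descendant of AdSpend in the set): holds — descendants of AdSpend are {Conversion, CouponUse, EmailOpen, PriceTier, StoreType}; none are in {PriorPurchase}.
Condition 2 (every backdoor path blocked by {PriorPurchase}):
  P1: blocked at fork node PriorPurchase ∈ conditioning set.
  P2: blocked at fork node PriorPurchase ∈ conditioning set.
  P3: blocked at fork node PriorPurchase ∈ conditioning set.
  P4: blocked at fork node PriorPurchase ∈ conditioning set.
  P5: blocked at fork node PriorPurchase ∈ conditioning set.
{PriorPurchase} satisfies the backdoor criterion.

Yes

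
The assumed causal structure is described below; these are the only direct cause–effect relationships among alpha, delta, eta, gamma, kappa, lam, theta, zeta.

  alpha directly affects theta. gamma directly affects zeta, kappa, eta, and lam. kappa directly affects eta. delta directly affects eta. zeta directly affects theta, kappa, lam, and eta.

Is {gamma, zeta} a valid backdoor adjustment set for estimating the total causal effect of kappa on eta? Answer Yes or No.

Backdoor paths from kappa to eta (paths whose first edge points into kappa):
  P1: kappa <- gamma -> zeta -> eta
  P2: kappa <- gamma -> eta
  P3: kappa <- gamma -> lam <- zeta -> eta
  P4: kappa <- zeta <- gamma -> eta
  P5: kappa <- zeta -> eta
  P6: kappa <- zeta -> lam <- gamma -> eta
Condition 1 (no descendant of kappa in the set): holds — descendants of kappa are {eta}; none are in {gamma, zeta}.
Condition 2 (every backdoor path blocked by {gamma, zeta}):
  P1: blocked at fork node gamma ∈ conditioning set.
  P2: blocked at fork node gamma ∈ conditioning set.
  P3: blocked at fork node gamma ∈ conditioning set.
  P4: blocked at chain node zeta ∈ conditioning set.
  P5: blocked at fork node zeta ∈ conditioning set.
  P6: blocked at fork node zeta ∈ conditioning set.
{gamma, zeta} satisfies the backdoor criterion.

Yes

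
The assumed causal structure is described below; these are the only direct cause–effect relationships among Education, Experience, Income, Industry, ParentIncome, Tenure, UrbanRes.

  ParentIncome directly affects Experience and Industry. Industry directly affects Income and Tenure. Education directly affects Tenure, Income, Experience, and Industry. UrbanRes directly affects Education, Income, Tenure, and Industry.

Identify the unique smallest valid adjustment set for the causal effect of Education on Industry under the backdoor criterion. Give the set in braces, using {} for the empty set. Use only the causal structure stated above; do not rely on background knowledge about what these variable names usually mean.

{UrbanRes}

Variables eligible for adjustment (non-descendants of Education, excluding Education and Industry): {ParentIncome, UrbanRes}.
Backdoor paths from Education to Industry:
  P1: Education <- UrbanRes -> Industry
  P2: Education <- UrbanRes -> Tenure <- Industry
  P3: Education <- UrbanRes -> Income <- Industry
The empty set is not sufficient: P1 (Education <- UrbanRes -> Industry) has no collider blocking it and no conditioned non-collider, so it is open.
Try {UrbanRes}:
  P1: blocked at fork node UrbanRes ∈ conditioning set.
  P2: blocked at fork node UrbanRes ∈ conditioning set.
  P3: blocked at fork node UrbanRes ∈ conditioning set.
{UrbanRes} contains no descendant of Education and blocks every backdoor path.
No other singleton works — e.g. {ParentIncome} leaves P1 open — so {UrbanRes} is the unique smallest valid adjustment set.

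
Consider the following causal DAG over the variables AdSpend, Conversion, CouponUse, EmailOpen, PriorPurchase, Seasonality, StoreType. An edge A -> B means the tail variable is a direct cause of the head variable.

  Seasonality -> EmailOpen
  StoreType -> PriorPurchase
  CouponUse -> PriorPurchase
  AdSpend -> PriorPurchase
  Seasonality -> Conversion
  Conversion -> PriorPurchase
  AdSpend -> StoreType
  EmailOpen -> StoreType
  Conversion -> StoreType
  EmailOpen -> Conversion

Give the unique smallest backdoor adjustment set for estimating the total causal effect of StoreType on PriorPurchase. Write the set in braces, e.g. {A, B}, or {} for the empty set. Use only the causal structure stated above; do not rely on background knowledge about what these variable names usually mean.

{AdSpend, Conversion}

Variables eligible for adjustment (non-descendants of StoreType, excluding StoreType and PriorPurchase): {AdSpend, Conversion, CouponUse, EmailOpen, Seasonality}.
Backdoor paths from StoreType to PriorPurchase:
  P1: StoreType <- AdSpend -> PriorPurchase
  P2: StoreType <- EmailOpen <- Seasonality -> Conversion -> PriorPurchase
  P3: StoreType <- EmailOpen -> Conversion -> PriorPurchase
  P4: StoreType <- Conversion -> PriorPurchase
The empty set is not sufficient: P1 (StoreType <- AdSpend -> PriorPurchase) has no collider blocking it and no conditioned non-collider, so it is open.
Try {AdSpend, Conversion}:
  P1: blocked at fork node AdSpend ∈ conditioning set.
  P2: blocked at chain node Conversion ∈ conditioning set.
  P3: blocked at chain node Conversion ∈ conditioning set.
  P4: blocked at fork node Conversion ∈ conditioning set.
{AdSpend, Conversion} contains no descendant of StoreType and blocks every backdoor path.
Every element of {AdSpend, Conversion} is needed (dropping AdSpend leaves P1 open; dropping Conversion leaves P2 open), so no proper subset is valid.
Among all size-2 subsets of the eligible variables, only {AdSpend, Conversion} blocks every backdoor path, so it is the unique smallest valid adjustment set.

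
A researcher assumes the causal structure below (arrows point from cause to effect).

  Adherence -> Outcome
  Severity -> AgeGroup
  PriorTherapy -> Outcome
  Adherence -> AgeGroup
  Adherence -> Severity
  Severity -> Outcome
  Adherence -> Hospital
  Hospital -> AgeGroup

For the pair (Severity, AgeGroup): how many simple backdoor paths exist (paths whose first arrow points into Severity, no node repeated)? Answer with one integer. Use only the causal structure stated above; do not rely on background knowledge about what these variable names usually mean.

A backdoor path from Severity to AgeGroup is any simple undirected path whose first edge points into Severity (i.e. leaves Severity via a parent).
Parents of Severity: {Adherence}.
Enumerating:
  P1: Severity <- Adherence -> Hospital -> AgeGroup
  P2: Severity <- Adherence -> AgeGroup
That exhausts the simple backdoor paths. Count: 2.

2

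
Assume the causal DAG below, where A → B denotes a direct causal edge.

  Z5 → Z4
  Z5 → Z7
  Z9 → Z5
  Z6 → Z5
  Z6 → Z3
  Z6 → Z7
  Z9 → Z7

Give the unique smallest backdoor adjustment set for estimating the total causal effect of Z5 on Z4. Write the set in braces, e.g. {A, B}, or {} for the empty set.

{}

Variables eligible for adjustment (non-descendants of Z5, excluding Z5 and Z4): {Z3, Z6, Z9}.
Backdoor paths from Z5 to Z4:
  (none)
With no backdoor paths the empty set already satisfies the criterion, and it is trivially minimal.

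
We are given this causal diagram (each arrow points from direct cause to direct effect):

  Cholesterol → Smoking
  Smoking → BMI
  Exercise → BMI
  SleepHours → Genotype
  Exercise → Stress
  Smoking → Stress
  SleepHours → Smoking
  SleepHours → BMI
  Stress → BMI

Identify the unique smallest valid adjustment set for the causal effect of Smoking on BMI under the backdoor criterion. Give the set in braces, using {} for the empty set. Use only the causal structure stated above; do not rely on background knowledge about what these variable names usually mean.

{SleepHours}

Variables eligible for adjustment (non-descendants of Smoking, excluding Smoking and BMI): {Cholesterol, Exercise, Genotype, SleepHours}.
Backdoor paths from Smoking to BMI:
  P1: Smoking <- SleepHours -> BMI
The empty set is not sufficient: P1 (Smoking <- SleepHours -> BMI) has no collider blocking it and no conditioned non-collider, so it is open.
Try {SleepHours}:
  P1: blocked at fork node SleepHours ∈ conditioning set.
{SleepHours} contains no descendant of Smoking and blocks every backdoor path.
No other singleton works — e.g. {Cholesterol} leaves P1 open — so {SleepHours} is the unique smallest valid adjustment set.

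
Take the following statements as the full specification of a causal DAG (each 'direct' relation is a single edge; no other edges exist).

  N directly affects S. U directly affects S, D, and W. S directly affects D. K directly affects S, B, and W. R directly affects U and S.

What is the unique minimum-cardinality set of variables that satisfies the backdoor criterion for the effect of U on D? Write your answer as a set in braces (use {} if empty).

{R}

Variables eligible for adjustment (non-descendants of U, excluding U and D): {B, K, N, R}.
Backdoor paths from U to D:
  P1: U <- R -> S -> D
The empty set is not sufficient: P1 (U <- R -> S -> D) has no collider blocking it and no conditioned non-collider, so it is open.
Try {R}:
  P1: blocked at fork node R ∈ conditioning set.
{R} contains no descendant of U and blocks every backdoor path.
No other singleton works — e.g. {K} leaves P1 open — so {R} is the unique smallest valid adjustment set.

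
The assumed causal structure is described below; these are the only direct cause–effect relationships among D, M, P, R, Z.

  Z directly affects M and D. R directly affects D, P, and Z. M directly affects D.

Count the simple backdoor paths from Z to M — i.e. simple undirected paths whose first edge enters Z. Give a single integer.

A backdoor path from Z to M is any simple undirected path whose first edge points into Z (i.e. leaves Z via a parent).
Parents of Z: {R}.
Enumerating:
  P1: Z <- R -> D <- M
That exhausts the simple backdoor paths. Count: 1.

1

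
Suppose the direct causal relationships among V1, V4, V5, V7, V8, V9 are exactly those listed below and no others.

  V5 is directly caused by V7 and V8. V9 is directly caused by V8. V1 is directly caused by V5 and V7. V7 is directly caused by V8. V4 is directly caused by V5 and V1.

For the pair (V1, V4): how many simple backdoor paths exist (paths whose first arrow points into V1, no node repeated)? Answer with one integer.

A backdoor path from V1 to V4 is any simple undirected path whose first edge points into V1 (i.e. leaves V1 via a parent).
Parents of V1: {V5, V7}.
Enumerating:
  P1: V1 <- V7 <- V8 -> V5 -> V4
  P2: V1 <- V7 -> V5 -> V4
  P3: V1 <- V5 -> V4
That exhausts the simple backdoor paths. Count: 3.

3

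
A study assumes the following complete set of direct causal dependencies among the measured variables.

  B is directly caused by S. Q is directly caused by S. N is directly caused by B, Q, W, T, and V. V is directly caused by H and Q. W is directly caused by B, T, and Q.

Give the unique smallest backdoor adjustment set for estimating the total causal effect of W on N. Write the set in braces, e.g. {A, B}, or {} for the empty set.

Variables eligible for adjustment (non-descendants of W, excluding W and N): {B, H, Q, S, T, V}.
Backdoor paths from W to N:
  P1: W <- Q <- S -> B -> N
  P2: W <- Q -> V -> N
  P3: W <- Q -> N
  P4: W <- B <- S -> Q -> V -> N
  P5: W <- B <- S -> Q -> N
  P6: W <- B -> N
  P7: W <- T -> N
The empty set is not sufficient: P1 (W <- Q <- S -> B -> N) has no collider blocking it and no conditioned non-collider, so it is open.
Try {B, Q, T}:
  P1: blocked at chain node Q ∈ conditioning set.
  P2: blocked at fork node Q ∈ conditioning set.
  P3: blocked at fork node Q ∈ conditioning set.
  P4: blocked at chain node B ∈ conditioning set.
  P5: blocked at chain node B ∈ conditioning set.
  P6: blocked at fork node B ∈ conditioning set.
  P7: blocked at fork node T ∈ conditioning set.
{B, Q, T} contains no descendant of W and blocks every backdoor path.
Every element of {B, Q, T} is needed (dropping B leaves P6 open; dropping Q leaves P2 open; dropping T leaves P7 open), so no proper subset is valid.
Among all size-3 subsets of the eligible variables, only {B, Q, T} blocks every backdoor path, so it is the unique smallest valid adjustment set.

{B, Q, T}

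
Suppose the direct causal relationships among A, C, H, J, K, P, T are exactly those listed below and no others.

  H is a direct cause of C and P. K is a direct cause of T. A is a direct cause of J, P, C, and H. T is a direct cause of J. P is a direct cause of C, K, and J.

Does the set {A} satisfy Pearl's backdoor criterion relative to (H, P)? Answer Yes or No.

Backdoor paths from H to P (paths whose first edge points into H):
  P1: H <- A -> P
  P2: H <- A -> C <- P
  P3: H <- A -> J <- P
  P4: H <- A -> J <- T <- K <- P
Condition 1 (no descendant of H in the set): holds — descendants of H are {C, J, K, P, T}; none are in {A}.
Condition 2 (every backdoor path blocked by {A}):
  P1: blocked at fork node A ∈ conditioning set.
  P2: blocked at fork node A ∈ conditioning set.
  P3: blocked at fork node A ∈ conditioning set.
  P4: blocked at fork node A ∈ conditioning set.
{A} satisfies the backdoor criterion.

Yes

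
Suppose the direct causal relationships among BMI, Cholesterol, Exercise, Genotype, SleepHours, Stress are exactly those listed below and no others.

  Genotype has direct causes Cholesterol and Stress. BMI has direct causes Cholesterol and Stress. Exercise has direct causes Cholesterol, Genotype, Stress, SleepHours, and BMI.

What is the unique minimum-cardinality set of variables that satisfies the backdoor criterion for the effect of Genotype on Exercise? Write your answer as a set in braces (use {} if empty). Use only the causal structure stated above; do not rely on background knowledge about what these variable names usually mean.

{Cholesterol, Stress}

Variables eligible for adjustment (non-descendants of Genotype, excluding Genotype and Exercise): {BMI, Cholesterol, SleepHours, Stress}.
Backdoor paths from Genotype to Exercise:
  P1: Genotype <- Stress -> BMI <- Cholesterol -> Exercise
  P2: Genotype <- Stress -> BMI -> Exercise
  P3: Genotype <- Stress -> Exercise
  P4: Genotype <- Cholesterol -> BMI <- Stress -> Exercise
  P5: Genotype <- Cholesterol -> BMI -> Exercise
  P6: Genotype <- Cholesterol -> Exercise
The empty set is not sufficient: P2 (Genotype <- Stress -> BMI -> Exercise) has no collider blocking it and no conditioned non-collider, so it is open.
Try {Cholesterol, Stress}:
  P1: blocked at fork node Stress ∈ conditioning set.
  P2: blocked at fork node Stress ∈ conditioning set.
  P3: blocked at fork node Stress ∈ conditioning set.
  P4: blocked at fork node Cholesterol ∈ conditioning set.
  P5: blocked at fork node Cholesterol ∈ conditioning set.
  P6: blocked at fork node Cholesterol ∈ conditioning set.
{Cholesterol, Stress} contains no descendant of Genotype and blocks every backdoor path.
Every element of {Cholesterol, Stress} is needed (dropping Cholesterol leaves P5 open; dropping Stress leaves P2 open), so no proper subset is valid.
Among all size-2 subsets of the eligible variables, only {Cholesterol, Stress} blocks every backdoor path, so it is the unique smallest valid adjustment set.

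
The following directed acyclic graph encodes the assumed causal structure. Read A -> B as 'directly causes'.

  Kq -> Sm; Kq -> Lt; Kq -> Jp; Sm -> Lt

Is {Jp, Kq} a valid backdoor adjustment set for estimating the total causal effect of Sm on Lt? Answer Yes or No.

Yes

Backdoor paths from Sm to Lt (paths whose first edge points into Sm):
  P1: Sm <- Kq -> Lt
Condition 1 (no descendant of Sm in the set): holds — descendants of Sm are {Lt}; none are in {Jp, Kq}.
Condition 2 (every backdoor path blocked by {Jp, Kq}):
  P1: blocked at fork node Kq ∈ conditioning set.
{Jp, Kq} satisfies the backdoor criterion.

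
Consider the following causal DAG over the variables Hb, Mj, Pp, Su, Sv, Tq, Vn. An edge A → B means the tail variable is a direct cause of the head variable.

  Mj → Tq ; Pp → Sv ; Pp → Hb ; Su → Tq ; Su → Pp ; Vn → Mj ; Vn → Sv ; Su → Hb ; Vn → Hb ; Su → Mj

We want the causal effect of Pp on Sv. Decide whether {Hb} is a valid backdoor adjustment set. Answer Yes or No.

No

Backdoor paths from Pp to Sv (paths whose first edge points into Pp):
  P1: Pp <- Su -> Hb <- Vn -> Sv
  P2: Pp <- Su -> Mj <- Vn -> Sv
  P3: Pp <- Su -> Tq <- Mj <- Vn -> Sv
Condition 1 (no descendant of Pp in the set): FAILS — Hb is a descendant of Pp.
Condition 2 (every backdoor path blocked by {Hb}):
  P1: open — collider(s) Hb are conditioned on (or have a conditioned descendant) and no non-collider on the path is in the set.
  P2: blocked at collider Mj (neither it nor any descendant is in the conditioning set).
  P3: blocked at collider Tq (neither it nor any descendant is in the conditioning set).
{Hb} does not satisfy the backdoor criterion.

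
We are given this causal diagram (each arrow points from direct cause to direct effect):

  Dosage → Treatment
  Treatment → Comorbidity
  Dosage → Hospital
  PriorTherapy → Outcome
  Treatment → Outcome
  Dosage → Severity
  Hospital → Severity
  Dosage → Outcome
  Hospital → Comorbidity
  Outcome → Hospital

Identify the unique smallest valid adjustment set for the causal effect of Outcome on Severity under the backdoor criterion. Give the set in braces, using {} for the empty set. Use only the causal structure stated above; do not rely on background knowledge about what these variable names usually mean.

Variables eligible for adjustment (non-descendants of Outcome, excluding Outcome and Severity): {Dosage, PriorTherapy, Treatment}.
Backdoor paths from Outcome to Severity:
  P1: Outcome <- Dosage -> Treatment -> Comorbidity <- Hospital -> Severity
  P2: Outcome <- Dosage -> Hospital -> Severity
  P3: Outcome <- Dosage -> Severity
  P4: Outcome <- Treatment <- Dosage -> Hospital -> Severity
  P5: Outcome <- Treatment <- Dosage -> Severity
  P6: Outcome <- Treatment -> Comorbidity <- Hospital <- Dosage -> Severity
  P7: Outcome <- Treatment -> Comorbidity <- Hospital -> Severity
The empty set is not sufficient: P2 (Outcome <- Dosage -> Hospital -> Severity) has no collider blocking it and no conditioned non-collider, so it is open.
Try {Dosage}:
  P1: blocked at fork node Dosage ∈ conditioning set.
  P2: blocked at fork node Dosage ∈ conditioning set.
  P3: blocked at fork node Dosage ∈ conditioning set.
  P4: blocked at fork node Dosage ∈ conditioning set.
  P5: blocked at fork node Dosage ∈ conditioning set.
  P6: blocked at collider Comorbidity (neither it nor any descendant is in the conditioning set).
  P7: blocked at collider Comorbidity (neither it nor any descendant is in the conditioning set).
{Dosage} contains no descendant of Outcome and blocks every backdoor path.
No other singleton works — e.g. {PriorTherapy} leaves P2 open — so {Dosage} is the unique smallest valid adjustment set.

{Dosage}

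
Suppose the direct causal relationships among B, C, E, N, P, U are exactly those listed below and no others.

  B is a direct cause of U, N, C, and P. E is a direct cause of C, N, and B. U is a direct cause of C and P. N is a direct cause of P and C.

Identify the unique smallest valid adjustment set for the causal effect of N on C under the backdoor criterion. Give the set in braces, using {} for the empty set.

Variables eligible for adjustment (non-descendants of N, excluding N and C): {B, E, U}.
Backdoor paths from N to C:
  P1: N <- E -> B -> U -> C
  P2: N <- E -> B -> P <- U -> C
  P3: N <- E -> B -> C
  P4: N <- E -> C
  P5: N <- B <- E -> C
  P6: N <- B -> U -> C
  P7: N <- B -> P <- U -> C
  P8: N <- B -> C
The empty set is not sufficient: P1 (N <- E -> B -> U -> C) has no collider blocking it and no conditioned non-collider, so it is open.
Try {B, E}:
  P1: blocked at fork node E ∈ conditioning set.
  P2: blocked at fork node E ∈ conditioning set.
  P3: blocked at fork node E ∈ conditioning set.
  P4: blocked at fork node E ∈ conditioning set.
  P5: blocked at chain node B ∈ conditioning set.
  P6: blocked at fork node B ∈ conditioning set.
  P7: blocked at fork node B ∈ conditioning set.
  P8: blocked at fork node B ∈ conditioning set.
{B, E} contains no descendant of N and blocks every backdoor path.
Every element of {B, E} is needed (dropping B leaves P6 open; dropping E leaves P4 open), so no proper subset is valid.
Among all size-2 subsets of the eligible variables, only {B, E} blocks every backdoor path, so it is the unique smallest valid adjustment set.

{B, E}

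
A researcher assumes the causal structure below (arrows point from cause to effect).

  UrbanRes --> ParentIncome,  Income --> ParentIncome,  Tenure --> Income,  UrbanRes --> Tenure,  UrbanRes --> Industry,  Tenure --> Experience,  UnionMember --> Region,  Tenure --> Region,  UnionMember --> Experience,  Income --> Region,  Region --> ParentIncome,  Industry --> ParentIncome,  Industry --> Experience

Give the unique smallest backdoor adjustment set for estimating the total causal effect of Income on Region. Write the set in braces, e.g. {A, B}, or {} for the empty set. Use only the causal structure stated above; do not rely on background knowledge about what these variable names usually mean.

{Tenure}

Variables eligible for adjustment (non-descendants of Income, excluding Income and Region): {Experience, Industry, Tenure, UnionMember, UrbanRes}.
Backdoor paths from Income to Region:
  P1: Income <- Tenure <- UrbanRes -> Industry -> Experience <- UnionMember -> Region
  P2: Income <- Tenure <- UrbanRes -> Industry -> ParentIncome <- Region
  P3: Income <- Tenure <- UrbanRes -> ParentIncome <- Industry -> Experience <- UnionMember -> Region
  P4: Income <- Tenure <- UrbanRes -> ParentIncome <- Region
  P5: Income <- Tenure -> Experience <- Industry <- UrbanRes -> ParentIncome <- Region
  P6: Income <- Tenure -> Experience <- Industry -> ParentIncome <- Region
  P7: Income <- Tenure -> Experience <- UnionMember -> Region
  P8: Income <- Tenure -> Region
The empty set is not sufficient: P8 (Income <- Tenure -> Region) has no collider blocking it and no conditioned non-collider, so it is open.
Try {Tenure}:
  P1: blocked at chain node Tenure ∈ conditioning set.
  P2: blocked at chain node Tenure ∈ conditioning set.
  P3: blocked at chain node Tenure ∈ conditioning set.
  P4: blocked at chain node Tenure ∈ conditioning set.
  P5: blocked at fork node Tenure ∈ conditioning set.
  P6: blocked at fork node Tenure ∈ conditioning set.
  P7: blocked at fork node Tenure ∈ conditioning set.
  P8: blocked at fork node Tenure ∈ conditioning set.
{Tenure} contains no descendant of Income and blocks every backdoor path.
No other singleton works — e.g. {UrbanRes} leaves P8 open — so {Tenure} is the unique smallest valid adjustment set.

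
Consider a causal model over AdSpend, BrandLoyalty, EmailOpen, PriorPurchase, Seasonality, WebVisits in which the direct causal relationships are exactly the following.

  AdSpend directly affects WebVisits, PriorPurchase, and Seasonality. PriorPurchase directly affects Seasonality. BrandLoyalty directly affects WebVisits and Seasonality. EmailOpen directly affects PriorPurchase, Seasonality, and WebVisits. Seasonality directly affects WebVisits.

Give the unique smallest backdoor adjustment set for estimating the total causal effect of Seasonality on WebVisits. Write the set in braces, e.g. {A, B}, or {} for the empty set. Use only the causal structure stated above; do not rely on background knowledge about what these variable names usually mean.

Variables eligible for adjustment (non-descendants of Seasonality, excluding Seasonality and WebVisits): {AdSpend, BrandLoyalty, EmailOpen, PriorPurchase}.
Backdoor paths from Seasonality to WebVisits:
  P1: Seasonality <- AdSpend -> PriorPurchase <- EmailOpen -> WebVisits
  P2: Seasonality <- AdSpend -> WebVisits
  P3: Seasonality <- BrandLoyalty -> WebVisits
  P4: Seasonality <- EmailOpen -> PriorPurchase <- AdSpend -> WebVisits
  P5: Seasonality <- EmailOpen -> WebVisits
  P6: Seasonality <- PriorPurchase <- AdSpend -> WebVisits
  P7: Seasonality <- PriorPurchase <- EmailOpen -> WebVisits
The empty set is not sufficient: P2 (Seasonality <- AdSpend -> WebVisits) has no collider blocking it and no conditioned non-collider, so it is open.
Try {AdSpend, BrandLoyalty, EmailOpen}:
  P1: blocked at fork node AdSpend ∈ conditioning set.
  P2: blocked at fork node AdSpend ∈ conditioning set.
  P3: blocked at fork node BrandLoyalty ∈ conditioning set.
  P4: blocked at fork node EmailOpen ∈ conditioning set.
  P5: blocked at fork node EmailOpen ∈ conditioning set.
  P6: blocked at fork node AdSpend ∈ conditioning set.
  P7: blocked at fork node EmailOpen ∈ conditioning set.
{AdSpend, BrandLoyalty, EmailOpen} contains no descendant of Seasonality and blocks every backdoor path.
Every element of {AdSpend, BrandLoyalty, EmailOpen} is needed (dropping AdSpend leaves P2 open; dropping BrandLoyalty leaves P3 open; dropping EmailOpen leaves P5 open), so no proper subset is valid.
Among all size-3 subsets of the eligible variables, only {AdSpend, BrandLoyalty, EmailOpen} blocks every backdoor path, so it is the unique smallest valid adjustment set.

{AdSpend, BrandLoyalty, EmailOpen}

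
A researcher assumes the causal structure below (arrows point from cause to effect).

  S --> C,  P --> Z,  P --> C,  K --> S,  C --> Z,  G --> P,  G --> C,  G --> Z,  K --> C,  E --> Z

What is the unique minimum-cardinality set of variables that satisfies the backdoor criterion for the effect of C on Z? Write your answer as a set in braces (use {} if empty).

Variables eligible for adjustment (non-descendants of C, excluding C and Z): {E, G, K, P, S}.
Backdoor paths from C to Z:
  P1: C <- G -> P -> Z
  P2: C <- G -> Z
  P3: C <- P <- G -> Z
  P4: C <- P -> Z
The empty set is not sufficient: P1 (C <- G -> P -> Z) has no collider blocking it and no conditioned non-collider, so it is open.
Try {G, P}:
  P1: blocked at fork node G ∈ conditioning set.
  P2: blocked at fork node G ∈ conditioning set.
  P3: blocked at chain node P ∈ conditioning set.
  P4: blocked at fork node P ∈ conditioning set.
{G, P} contains no descendant of C and blocks every backdoor path.
Every element of {G, P} is needed (dropping G leaves P2 open; dropping P leaves P4 open), so no proper subset is valid.
Among all size-2 subsets of the eligible variables, only {G, P} blocks every backdoor path, so it is the unique smallest valid adjustment set.

{G, P}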